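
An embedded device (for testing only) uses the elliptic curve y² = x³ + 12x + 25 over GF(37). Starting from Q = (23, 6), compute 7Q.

Double-and-add on 7 = (111)₂. Start with Q = (23, 6) for the leading 1-bit.
double: tangent at (23, 6): λ = (3·23² + 12)/(2·6) ≡ 8/12. 12⁻¹ ≡ 34 (mod 37), so λ ≡ 8·34 ≡ 13.
  x = λ² - 23 - 23 = 169 - 46 ≡ 12; y = λ·(23 - 12) - 6 ≡ 26. → (12, 26)
add Q: (12, 26) + (23, 6). λ = (6 - 26)/(23 - 12) ≡ 17/11 mod 37. 11⁻¹ ≡ 27 (mod 37) since 11·27 = 297 ≡ 1, so λ ≡ 15.
  x = λ² - 12 - 23 = 225 - 35 ≡ 5; y = λ·(12 - 5) - 26 ≡ 5. → (5, 5)
double: tangent at (5, 5): λ = (3·5² + 12)/(2·5) ≡ 13/10. 10⁻¹ ≡ 26 (mod 37) since 10·26 = 260 ≡ 1, so λ ≡ 13·26 ≡ 5.
  x = λ² - 5 - 5 = 25 - 10 ≡ 15; y = λ·(5 - 15) - 5 ≡ 19. → (15, 19)
add Q: (15, 19) + (23, 6). λ = (6 - 19)/(23 - 15) ≡ 24/8 mod 37. 8⁻¹ ≡ 14 (mod 37) since 8·14 = 112 ≡ 1, so λ ≡ 3.
  x = λ² - 15 - 23 = 9 - 38 ≡ 8; y = λ·(15 - 8) - 19 ≡ 2. → (8, 2)

(8, 2)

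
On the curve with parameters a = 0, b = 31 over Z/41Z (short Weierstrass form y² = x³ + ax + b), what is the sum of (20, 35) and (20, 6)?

The two points share x = 20 and their y-coordinates satisfy 35 + 6 ≡ 0 (mod 41), so they are inverses. Their sum is the point at infinity.

O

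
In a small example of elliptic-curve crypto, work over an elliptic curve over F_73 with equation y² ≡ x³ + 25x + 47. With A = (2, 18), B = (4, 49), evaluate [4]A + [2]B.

(70, 23)

First 4A:
Repeated addition: build up to 4A.
2A: tangent at (2, 18): λ = (3·2² + 25)/(2·18) ≡ 37/36. 36⁻¹ ≡ 71 (mod 73) since 36·71 = 2556 ≡ 1, so λ ≡ 37·71 ≡ 72.
  x = λ² - 2 - 2 = 5184 - 4 ≡ 70; y = λ·(2 - 70) - 18 ≡ 50. → (70, 50)
3A: (70, 50) + (2, 18). λ = (18 - 50)/(2 - 70) ≡ 41/5 mod 73. 5⁻¹ ≡ 44 (mod 73) since 5·44 = 220 ≡ 1, so λ ≡ 52.
  x = λ² - 70 - 2 = 2704 - 72 ≡ 4; y = λ·(70 - 4) - 50 ≡ 24. → (4, 24)
4A: (4, 24) + (2, 18). λ = (18 - 24)/(2 - 4) ≡ 67/71 mod 73. 71⁻¹ ≡ 36 (mod 73), so λ ≡ 3.
  x = λ² - 4 - 2 = 9 - 6 ≡ 3; y = λ·(4 - 3) - 24 ≡ 52. → (3, 52)
4A = (3, 52).
Next 2B:
Repeated addition: build up to 2B.
2B: tangent at (4, 49): λ = (3·4² + 25)/(2·49) ≡ 0/25. 25⁻¹ ≡ 38 (mod 73), so λ ≡ 0·38 ≡ 0.
  x = λ² - 4 - 4 = 0 - 8 ≡ 65; y = λ·(4 - 65) - 49 ≡ 24. → (65, 24)
2B = (65, 24).
Finally 4A + 2B:
(3, 52) + (65, 24). λ = (24 - 52)/(65 - 3) ≡ 45/62 mod 73. 62⁻¹ ≡ 53 (mod 73), so λ ≡ 49.
  x = λ² - 3 - 65 = 2401 - 68 ≡ 70; y = λ·(3 - 70) - 52 ≡ 23. → (70, 23)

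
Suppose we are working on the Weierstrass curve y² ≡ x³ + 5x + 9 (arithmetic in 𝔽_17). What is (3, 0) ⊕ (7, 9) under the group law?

(11, 16)

(3, 0) + (7, 9). λ = (9 - 0)/(7 - 3) ≡ 9/4 mod 17. 4⁻¹ ≡ 13 (mod 17) since 4·13 = 52 ≡ 1, so λ ≡ 15.
  x = λ² - 3 - 7 = 225 - 10 ≡ 11; y = λ·(3 - 11) - 0 ≡ 16. → (11, 16)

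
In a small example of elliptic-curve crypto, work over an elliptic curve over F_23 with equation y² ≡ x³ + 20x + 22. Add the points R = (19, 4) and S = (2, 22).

(11, 20)

(19, 4) + (2, 22). λ = (22 - 4)/(2 - 19) ≡ 18/6 mod 23. 6⁻¹ ≡ 4 (mod 23) since 6·4 = 24 ≡ 1, so λ ≡ 3.
  x = λ² - 19 - 2 = 9 - 21 ≡ 11; y = λ·(19 - 11) - 4 ≡ 20. → (11, 20)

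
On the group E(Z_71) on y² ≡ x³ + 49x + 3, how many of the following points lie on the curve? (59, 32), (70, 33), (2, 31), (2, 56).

(59, 32): 32² ≡ 30, rhs ≡ 30 → on.
(70, 33): 33² ≡ 24, rhs ≡ 24 → on.
(2, 31): 31² ≡ 38, rhs ≡ 38 → on.
(2, 56): 56² ≡ 12, rhs ≡ 38 → off.

3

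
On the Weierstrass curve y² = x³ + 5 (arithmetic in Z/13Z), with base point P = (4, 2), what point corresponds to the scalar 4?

O

Double-and-add on 4 = (100)₂. Start with P = (4, 2) for the leading 1-bit.
double: tangent at (4, 2): λ = (3·4² + 0)/(2·2) ≡ 9/4. 4⁻¹ ≡ 10 (mod 13) since 4·10 = 40 ≡ 1, so λ ≡ 9·10 ≡ 12.
  x = λ² - 4 - 4 = 144 - 8 ≡ 6; y = λ·(4 - 6) - 2 ≡ 0. → (6, 0)
double: (6, 0) + (6, 0): same x and y₁ ≡ -y₂, so the sum is ∞.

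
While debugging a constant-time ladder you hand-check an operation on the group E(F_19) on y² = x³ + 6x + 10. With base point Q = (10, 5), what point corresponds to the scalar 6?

(13, 10)

Repeated addition: build up to 6Q.
2Q: tangent at (10, 5): λ = (3·10² + 6)/(2·5) ≡ 2/10. 10⁻¹ ≡ 2 (mod 19), so λ ≡ 2·2 ≡ 4.
  x = λ² - 10 - 10 = 16 - 20 ≡ 15; y = λ·(10 - 15) - 5 ≡ 13. → (15, 13)
3Q: (15, 13) + (10, 5). λ = (5 - 13)/(10 - 15) ≡ 11/14 mod 19. 14⁻¹ ≡ 15 (mod 19) since 14·15 = 210 ≡ 1, so λ ≡ 13.
  x = λ² - 15 - 10 = 169 - 25 ≡ 11; y = λ·(15 - 11) - 13 ≡ 1. → (11, 1)
4Q: (11, 1) + (10, 5). λ = (5 - 1)/(10 - 11) ≡ 4/18 mod 19. 18⁻¹ ≡ 18 (mod 19) since 18·18 = 324 ≡ 1, so λ ≡ 15.
  x = λ² - 11 - 10 = 225 - 21 ≡ 14; y = λ·(11 - 14) - 1 ≡ 11. → (14, 11)
5Q: (14, 11) + (10, 5). λ = (5 - 11)/(10 - 14) ≡ 13/15 mod 19. 15⁻¹ ≡ 14 (mod 19), so λ ≡ 11.
  x = λ² - 14 - 10 = 121 - 24 ≡ 2; y = λ·(14 - 2) - 11 ≡ 7. → (2, 7)
6Q: (2, 7) + (10, 5). λ = (5 - 7)/(10 - 2) ≡ 17/8 mod 19. 8⁻¹ ≡ 12 (mod 19), so λ ≡ 14.
  x = λ² - 2 - 10 = 196 - 12 ≡ 13; y = λ·(2 - 13) - 7 ≡ 10. → (13, 10)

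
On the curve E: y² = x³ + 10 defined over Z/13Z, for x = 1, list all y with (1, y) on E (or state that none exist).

none

x³ + 0x + 10 = 11 ≡ 11 (mod 13).
11 is a non-residue mod 13; no y exists.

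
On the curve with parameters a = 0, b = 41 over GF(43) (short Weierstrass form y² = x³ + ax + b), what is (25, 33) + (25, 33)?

tangent at (25, 33): λ = (3·25² + 0)/(2·33) ≡ 26/23. 23⁻¹ ≡ 15 (mod 43) since 23·15 = 345 ≡ 1, so λ ≡ 26·15 ≡ 3.
  x = λ² - 25 - 25 = 9 - 50 ≡ 2; y = λ·(25 - 2) - 33 ≡ 36. → (2, 36)

(2, 36)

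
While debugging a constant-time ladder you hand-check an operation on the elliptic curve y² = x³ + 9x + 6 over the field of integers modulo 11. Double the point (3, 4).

tangent at (3, 4): λ = (3·3² + 9)/(2·4) ≡ 3/8. 8⁻¹ ≡ 7 (mod 11), so λ ≡ 3·7 ≡ 10.
  x = λ² - 3 - 3 = 100 - 6 ≡ 6; y = λ·(3 - 6) - 4 ≡ 10. → (6, 10)

(6, 10)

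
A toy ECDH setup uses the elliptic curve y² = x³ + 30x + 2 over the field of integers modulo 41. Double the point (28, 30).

(24, 14)

tangent at (28, 30): λ = (3·28² + 30)/(2·30) ≡ 4/19. 19⁻¹ ≡ 13 (mod 41), so λ ≡ 4·13 ≡ 11.
  x = λ² - 28 - 28 = 121 - 56 ≡ 24; y = λ·(28 - 24) - 30 ≡ 14. → (24, 14)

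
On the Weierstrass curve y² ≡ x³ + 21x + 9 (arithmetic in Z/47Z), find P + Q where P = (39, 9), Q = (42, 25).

(39, 9) + (42, 25). λ = (25 - 9)/(42 - 39) ≡ 16/3 mod 47. 3⁻¹ ≡ 16 (mod 47) since 3·16 = 48 ≡ 1, so λ ≡ 21.
  x = λ² - 39 - 42 = 441 - 81 ≡ 31; y = λ·(39 - 31) - 9 ≡ 18. → (31, 18)

(31, 18)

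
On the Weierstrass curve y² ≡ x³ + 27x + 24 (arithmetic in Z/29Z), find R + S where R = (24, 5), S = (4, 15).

(23, 9)

(24, 5) + (4, 15). λ = (15 - 5)/(4 - 24) ≡ 10/9 mod 29. 9⁻¹ ≡ 13 (mod 29), so λ ≡ 14.
  x = λ² - 24 - 4 = 196 - 28 ≡ 23; y = λ·(24 - 23) - 5 ≡ 9. → (23, 9)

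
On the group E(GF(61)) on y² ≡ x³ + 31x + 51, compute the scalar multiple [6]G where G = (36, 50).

Repeated addition: build up to 6G.
2G: tangent at (36, 50): λ = (3·36² + 31)/(2·50) ≡ 15/39. 39⁻¹ ≡ 36 (mod 61), so λ ≡ 15·36 ≡ 52.
  x = λ² - 36 - 36 = 2704 - 72 ≡ 9; y = λ·(36 - 9) - 50 ≡ 12. → (9, 12)
3G: (9, 12) + (36, 50). λ = (50 - 12)/(36 - 9) ≡ 38/27 mod 61. 27⁻¹ ≡ 52 (mod 61) since 27·52 = 1404 ≡ 1, so λ ≡ 24.
  x = λ² - 9 - 36 = 576 - 45 ≡ 43; y = λ·(9 - 43) - 12 ≡ 26. → (43, 26)
4G: (43, 26) + (36, 50). λ = (50 - 26)/(36 - 43) ≡ 24/54 mod 61. 54⁻¹ ≡ 26 (mod 61), so λ ≡ 14.
  x = λ² - 43 - 36 = 196 - 79 ≡ 56; y = λ·(43 - 56) - 26 ≡ 36. → (56, 36)
5G: (56, 36) + (36, 50). λ = (50 - 36)/(36 - 56) ≡ 14/41 mod 61. 41⁻¹ ≡ 3 (mod 61), so λ ≡ 42.
  x = λ² - 56 - 36 = 1764 - 92 ≡ 25; y = λ·(56 - 25) - 36 ≡ 46. → (25, 46)
6G: (25, 46) + (36, 50). λ = (50 - 46)/(36 - 25) ≡ 4/11 mod 61. 11⁻¹ ≡ 50 (mod 61) since 11·50 = 550 ≡ 1, so λ ≡ 17.
  x = λ² - 25 - 36 = 289 - 61 ≡ 45; y = λ·(25 - 45) - 46 ≡ 41. → (45, 41)

(45, 41)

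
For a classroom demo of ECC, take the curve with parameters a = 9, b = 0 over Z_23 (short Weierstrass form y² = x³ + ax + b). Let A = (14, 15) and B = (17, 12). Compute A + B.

(14, 15) + (17, 12). λ = (12 - 15)/(17 - 14) ≡ 20/3 mod 23. 3⁻¹ ≡ 8 (mod 23), so λ ≡ 22.
  x = λ² - 14 - 17 = 484 - 31 ≡ 16; y = λ·(14 - 16) - 15 ≡ 10. → (16, 10)

(16, 10)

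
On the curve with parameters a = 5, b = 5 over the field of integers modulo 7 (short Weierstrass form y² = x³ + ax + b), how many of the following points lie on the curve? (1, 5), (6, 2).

(1, 5): 5² ≡ 4, rhs ≡ 4 → on.
(6, 2): 2² ≡ 4, rhs ≡ 6 → off.

1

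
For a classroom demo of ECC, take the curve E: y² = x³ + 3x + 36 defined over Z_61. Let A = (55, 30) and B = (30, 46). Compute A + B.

(50, 40)

(55, 30) + (30, 46). λ = (46 - 30)/(30 - 55) ≡ 16/36 mod 61. 36⁻¹ ≡ 39 (mod 61), so λ ≡ 14.
  x = λ² - 55 - 30 = 196 - 85 ≡ 50; y = λ·(55 - 50) - 30 ≡ 40. → (50, 40)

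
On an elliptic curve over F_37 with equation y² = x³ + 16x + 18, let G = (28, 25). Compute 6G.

(15, 28)

Double-and-add on 6 = (110)₂. Start with G = (28, 25) for the leading 1-bit.
double: tangent at (28, 25): λ = (3·28² + 16)/(2·25) ≡ 0/13. 13⁻¹ ≡ 20 (mod 37), so λ ≡ 0·20 ≡ 0.
  x = λ² - 28 - 28 = 0 - 56 ≡ 18; y = λ·(28 - 18) - 25 ≡ 12. → (18, 12)
add G: (18, 12) + (28, 25). λ = (25 - 12)/(28 - 18) ≡ 13/10 mod 37. 10⁻¹ ≡ 26 (mod 37), so λ ≡ 5.
  x = λ² - 18 - 28 = 25 - 46 ≡ 16; y = λ·(18 - 16) - 12 ≡ 35. → (16, 35)
double: tangent at (16, 35): λ = (3·16² + 16)/(2·35) ≡ 7/33. 33⁻¹ ≡ 9 (mod 37), so λ ≡ 7·9 ≡ 26.
  x = λ² - 16 - 16 = 676 - 32 ≡ 15; y = λ·(16 - 15) - 35 ≡ 28. → (15, 28)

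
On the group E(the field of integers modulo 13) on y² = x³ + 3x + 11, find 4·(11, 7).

Write G = (11, 7).
Repeated addition: build up to 4G.
2G: tangent at (11, 7): λ = (3·11² + 3)/(2·7) ≡ 2/1. 1⁻¹ ≡ 1 (mod 13) since 1·1 = 1 ≡ 1, so λ ≡ 2·1 ≡ 2.
  x = λ² - 11 - 11 = 4 - 22 ≡ 8; y = λ·(11 - 8) - 7 ≡ 12. → (8, 12)
3G: (8, 12) + (11, 7). λ = (7 - 12)/(11 - 8) ≡ 8/3 mod 13. 3⁻¹ ≡ 9 (mod 13), so λ ≡ 7.
  x = λ² - 8 - 11 = 49 - 19 ≡ 4; y = λ·(8 - 4) - 12 ≡ 3. → (4, 3)
4G: (4, 3) + (11, 7). λ = (7 - 3)/(11 - 4) ≡ 4/7 mod 13. 7⁻¹ ≡ 2 (mod 13), so λ ≡ 8.
  x = λ² - 4 - 11 = 64 - 15 ≡ 10; y = λ·(4 - 10) - 3 ≡ 1. → (10, 1)

(10, 1)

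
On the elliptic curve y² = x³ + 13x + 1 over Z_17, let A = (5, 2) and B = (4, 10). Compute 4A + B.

(12, 10)

First 4A:
Repeated addition: build up to 4A.
2A: tangent at (5, 2): λ = (3·5² + 13)/(2·2) ≡ 3/4. 4⁻¹ ≡ 13 (mod 17), so λ ≡ 3·13 ≡ 5.
  x = λ² - 5 - 5 = 25 - 10 ≡ 15; y = λ·(5 - 15) - 2 ≡ 16. → (15, 16)
3A: (15, 16) + (5, 2). λ = (2 - 16)/(5 - 15) ≡ 3/7 mod 17. 7⁻¹ ≡ 5 (mod 17) since 7·5 = 35 ≡ 1, so λ ≡ 15.
  x = λ² - 15 - 5 = 225 - 20 ≡ 1; y = λ·(15 - 1) - 16 ≡ 7. → (1, 7)
4A: (1, 7) + (5, 2). λ = (2 - 7)/(5 - 1) ≡ 12/4 mod 17. 4⁻¹ ≡ 13 (mod 17), so λ ≡ 3.
  x = λ² - 1 - 5 = 9 - 6 ≡ 3; y = λ·(1 - 3) - 7 ≡ 4. → (3, 4)
4A = (3, 4).
Finally 4A + B:
(3, 4) + (4, 10). λ = (10 - 4)/(4 - 3) ≡ 6/1 mod 17. 1⁻¹ ≡ 1 (mod 17), so λ ≡ 6.
  x = λ² - 3 - 4 = 36 - 7 ≡ 12; y = λ·(3 - 12) - 4 ≡ 10. → (12, 10)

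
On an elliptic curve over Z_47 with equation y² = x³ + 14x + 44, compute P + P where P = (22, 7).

(19, 5)

tangent at (22, 7): λ = (3·22² + 14)/(2·7) ≡ 9/14. 14⁻¹ ≡ 37 (mod 47), so λ ≡ 9·37 ≡ 4.
  x = λ² - 22 - 22 = 16 - 44 ≡ 19; y = λ·(22 - 19) - 7 ≡ 5. → (19, 5)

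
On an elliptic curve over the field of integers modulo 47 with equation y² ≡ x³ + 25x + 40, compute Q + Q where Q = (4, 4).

(29, 44)

tangent at (4, 4): λ = (3·4² + 25)/(2·4) ≡ 26/8. 8⁻¹ ≡ 6 (mod 47) since 8·6 = 48 ≡ 1, so λ ≡ 26·6 ≡ 15.
  x = λ² - 4 - 4 = 225 - 8 ≡ 29; y = λ·(4 - 29) - 4 ≡ 44. → (29, 44)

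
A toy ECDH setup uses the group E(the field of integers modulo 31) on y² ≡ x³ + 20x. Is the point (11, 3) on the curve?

y² = 3² ≡ 9; x³ + 20x + 0 = 1551 ≡ 1 (mod 31). 9 ≠ 1.

no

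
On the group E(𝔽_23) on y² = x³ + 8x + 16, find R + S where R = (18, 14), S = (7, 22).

(1, 5)

(18, 14) + (7, 22). λ = (22 - 14)/(7 - 18) ≡ 8/12 mod 23. 12⁻¹ ≡ 2 (mod 23), so λ ≡ 16.
  x = λ² - 18 - 7 = 256 - 25 ≡ 1; y = λ·(18 - 1) - 14 ≡ 5. → (1, 5)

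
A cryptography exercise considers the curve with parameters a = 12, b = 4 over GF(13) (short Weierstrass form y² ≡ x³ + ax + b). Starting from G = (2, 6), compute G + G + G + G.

Double-and-add on 4 = (100)₂. Start with G = (2, 6) for the leading 1-bit.
double: tangent at (2, 6): λ = (3·2² + 12)/(2·6) ≡ 11/12. 12⁻¹ ≡ 12 (mod 13) since 12·12 = 144 ≡ 1, so λ ≡ 11·12 ≡ 2.
  x = λ² - 2 - 2 = 4 - 4 ≡ 0; y = λ·(2 - 0) - 6 ≡ 11. → (0, 11)
double: tangent at (0, 11): λ = (3·0² + 12)/(2·11) ≡ 12/9. 9⁻¹ ≡ 3 (mod 13), so λ ≡ 12·3 ≡ 10.
  x = λ² - 0 - 0 = 100 - 0 ≡ 9; y = λ·(0 - 9) - 11 ≡ 3. → (9, 3)

(9, 3)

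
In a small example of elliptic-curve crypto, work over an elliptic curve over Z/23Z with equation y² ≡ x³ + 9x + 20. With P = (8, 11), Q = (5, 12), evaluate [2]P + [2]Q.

First 2P:
Repeated addition: build up to 2P.
2P: tangent at (8, 11): λ = (3·8² + 9)/(2·11) ≡ 17/22. 22⁻¹ ≡ 22 (mod 23) since 22·22 = 484 ≡ 1, so λ ≡ 17·22 ≡ 6.
  x = λ² - 8 - 8 = 36 - 16 ≡ 20; y = λ·(8 - 20) - 11 ≡ 9. → (20, 9)
2P = (20, 9).
Next 2Q:
Repeated addition: build up to 2Q.
2Q: tangent at (5, 12): λ = (3·5² + 9)/(2·12) ≡ 15/1. 1⁻¹ ≡ 1 (mod 23), so λ ≡ 15·1 ≡ 15.
  x = λ² - 5 - 5 = 225 - 10 ≡ 8; y = λ·(5 - 8) - 12 ≡ 12. → (8, 12)
2Q = (8, 12).
Finally 2P + 2Q:
(20, 9) + (8, 12). λ = (12 - 9)/(8 - 20) ≡ 3/11 mod 23. 11⁻¹ ≡ 21 (mod 23), so λ ≡ 17.
  x = λ² - 20 - 8 = 289 - 28 ≡ 8; y = λ·(20 - 8) - 9 ≡ 11. → (8, 11)

(8, 11)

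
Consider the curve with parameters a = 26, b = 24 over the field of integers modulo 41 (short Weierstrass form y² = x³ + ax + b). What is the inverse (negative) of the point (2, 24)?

-(2, 24) = (2, -24 mod 41) = (2, 17).

(2, 17)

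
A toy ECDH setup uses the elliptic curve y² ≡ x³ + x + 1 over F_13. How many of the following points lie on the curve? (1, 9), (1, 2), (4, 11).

2

(1, 9): 9² ≡ 3, rhs ≡ 3 → on.
(1, 2): 2² ≡ 4, rhs ≡ 3 → off.
(4, 11): 11² ≡ 4, rhs ≡ 4 → on.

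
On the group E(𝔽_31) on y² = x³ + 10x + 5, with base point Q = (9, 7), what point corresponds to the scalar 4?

(5, 5)

Repeated addition: build up to 4Q.
2Q: tangent at (9, 7): λ = (3·9² + 10)/(2·7) ≡ 5/14. 14⁻¹ ≡ 20 (mod 31), so λ ≡ 5·20 ≡ 7.
  x = λ² - 9 - 9 = 49 - 18 ≡ 0; y = λ·(9 - 0) - 7 ≡ 25. → (0, 25)
3Q: (0, 25) + (9, 7). λ = (7 - 25)/(9 - 0) ≡ 13/9 mod 31. 9⁻¹ ≡ 7 (mod 31), so λ ≡ 29.
  x = λ² - 0 - 9 = 841 - 9 ≡ 26; y = λ·(0 - 26) - 25 ≡ 27. → (26, 27)
4Q: (26, 27) + (9, 7). λ = (7 - 27)/(9 - 26) ≡ 11/14 mod 31. 14⁻¹ ≡ 20 (mod 31) since 14·20 = 280 ≡ 1, so λ ≡ 3.
  x = λ² - 26 - 9 = 9 - 35 ≡ 5; y = λ·(26 - 5) - 27 ≡ 5. → (5, 5)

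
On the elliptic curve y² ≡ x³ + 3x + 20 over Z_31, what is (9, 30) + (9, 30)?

tangent at (9, 30): λ = (3·9² + 3)/(2·30) ≡ 29/29. 29⁻¹ ≡ 15 (mod 31), so λ ≡ 29·15 ≡ 1.
  x = λ² - 9 - 9 = 1 - 18 ≡ 14; y = λ·(9 - 14) - 30 ≡ 27. → (14, 27)

(14, 27)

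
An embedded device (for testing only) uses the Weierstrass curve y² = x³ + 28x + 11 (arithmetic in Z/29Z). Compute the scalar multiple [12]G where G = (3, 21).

(17, 8)

Repeated addition: build up to 12G.
2G: tangent at (3, 21): λ = (3·3² + 28)/(2·21) ≡ 26/13. 13⁻¹ ≡ 9 (mod 29) since 13·9 = 117 ≡ 1, so λ ≡ 26·9 ≡ 2.
  x = λ² - 3 - 3 = 4 - 6 ≡ 27; y = λ·(3 - 27) - 21 ≡ 18. → (27, 18)
3G: (27, 18) + (3, 21). λ = (21 - 18)/(3 - 27) ≡ 3/5 mod 29. 5⁻¹ ≡ 6 (mod 29), so λ ≡ 18.
  x = λ² - 27 - 3 = 324 - 30 ≡ 4; y = λ·(27 - 4) - 18 ≡ 19. → (4, 19)
4G: (4, 19) + (3, 21). λ = (21 - 19)/(3 - 4) ≡ 2/28 mod 29. 28⁻¹ ≡ 28 (mod 29) since 28·28 = 784 ≡ 1, so λ ≡ 27.
  x = λ² - 4 - 3 = 729 - 7 ≡ 26; y = λ·(4 - 26) - 19 ≡ 25. → (26, 25)
5G: (26, 25) + (3, 21). λ = (21 - 25)/(3 - 26) ≡ 25/6 mod 29. 6⁻¹ ≡ 5 (mod 29), so λ ≡ 9.
  x = λ² - 26 - 3 = 81 - 29 ≡ 23; y = λ·(26 - 23) - 25 ≡ 2. → (23, 2)
6G: (23, 2) + (3, 21). λ = (21 - 2)/(3 - 23) ≡ 19/9 mod 29. 9⁻¹ ≡ 13 (mod 29) since 9·13 = 117 ≡ 1, so λ ≡ 15.
  x = λ² - 23 - 3 = 225 - 26 ≡ 25; y = λ·(23 - 25) - 2 ≡ 26. → (25, 26)
7G: (25, 26) + (3, 21). λ = (21 - 26)/(3 - 25) ≡ 24/7 mod 29. 7⁻¹ ≡ 25 (mod 29), so λ ≡ 20.
  x = λ² - 25 - 3 = 400 - 28 ≡ 24; y = λ·(25 - 24) - 26 ≡ 23. → (24, 23)
8G: (24, 23) + (3, 21). λ = (21 - 23)/(3 - 24) ≡ 27/8 mod 29. 8⁻¹ ≡ 11 (mod 29), so λ ≡ 7.
  x = λ² - 24 - 3 = 49 - 27 ≡ 22; y = λ·(24 - 22) - 23 ≡ 20. → (22, 20)
9G: (22, 20) + (3, 21). λ = (21 - 20)/(3 - 22) ≡ 1/10 mod 29. 10⁻¹ ≡ 3 (mod 29), so λ ≡ 3.
  x = λ² - 22 - 3 = 9 - 25 ≡ 13; y = λ·(22 - 13) - 20 ≡ 7. → (13, 7)
10G: (13, 7) + (3, 21). λ = (21 - 7)/(3 - 13) ≡ 14/19 mod 29. 19⁻¹ ≡ 26 (mod 29) since 19·26 = 494 ≡ 1, so λ ≡ 16.
  x = λ² - 13 - 3 = 256 - 16 ≡ 8; y = λ·(13 - 8) - 7 ≡ 15. → (8, 15)
11G: (8, 15) + (3, 21). λ = (21 - 15)/(3 - 8) ≡ 6/24 mod 29. 24⁻¹ ≡ 23 (mod 29), so λ ≡ 22.
  x = λ² - 8 - 3 = 484 - 11 ≡ 9; y = λ·(8 - 9) - 15 ≡ 21. → (9, 21)
12G: (9, 21) + (3, 21). λ = (21 - 21)/(3 - 9) ≡ 0/23 mod 29. 23⁻¹ ≡ 24 (mod 29), so λ ≡ 0.
  x = λ² - 9 - 3 = 0 - 12 ≡ 17; y = λ·(9 - 17) - 21 ≡ 8. → (17, 8)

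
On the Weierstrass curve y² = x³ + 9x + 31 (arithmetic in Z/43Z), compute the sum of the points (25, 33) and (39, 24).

(20, 16)

(25, 33) + (39, 24). λ = (24 - 33)/(39 - 25) ≡ 34/14 mod 43. 14⁻¹ ≡ 40 (mod 43), so λ ≡ 27.
  x = λ² - 25 - 39 = 729 - 64 ≡ 20; y = λ·(25 - 20) - 33 ≡ 16. → (20, 16)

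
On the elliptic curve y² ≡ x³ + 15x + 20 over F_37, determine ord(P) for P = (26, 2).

3

2P: tangent at (26, 2): λ = (3·26² + 15)/(2·2) ≡ 8/4. 4⁻¹ ≡ 28 (mod 37), so λ ≡ 8·28 ≡ 2.
  x = λ² - 26 - 26 = 4 - 52 ≡ 26; y = λ·(26 - 26) - 2 ≡ 35. → (26, 35)
3P: (26, 35) + (26, 2): same x and y₁ ≡ -y₂, so the sum is O.
3P = O, so the order is 3.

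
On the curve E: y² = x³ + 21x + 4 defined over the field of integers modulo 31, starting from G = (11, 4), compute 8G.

Double-and-add on 8 = (1000)₂. Start with G = (11, 4) for the leading 1-bit.
double: tangent at (11, 4): λ = (3·11² + 21)/(2·4) ≡ 12/8. 8⁻¹ ≡ 4 (mod 31), so λ ≡ 12·4 ≡ 17.
  x = λ² - 11 - 11 = 289 - 22 ≡ 19; y = λ·(11 - 19) - 4 ≡ 15. → (19, 15)
double: tangent at (19, 15): λ = (3·19² + 21)/(2·15) ≡ 19/30. 30⁻¹ ≡ 30 (mod 31), so λ ≡ 19·30 ≡ 12.
  x = λ² - 19 - 19 = 144 - 38 ≡ 13; y = λ·(19 - 13) - 15 ≡ 26. → (13, 26)
double: tangent at (13, 26): λ = (3·13² + 21)/(2·26) ≡ 1/21. 21⁻¹ ≡ 3 (mod 31) since 21·3 = 63 ≡ 1, so λ ≡ 1·3 ≡ 3.
  x = λ² - 13 - 13 = 9 - 26 ≡ 14; y = λ·(13 - 14) - 26 ≡ 2. → (14, 2)

(14, 2)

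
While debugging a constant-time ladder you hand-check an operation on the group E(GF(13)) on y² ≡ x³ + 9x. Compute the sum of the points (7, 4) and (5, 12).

(4, 10)

(7, 4) + (5, 12). λ = (12 - 4)/(5 - 7) ≡ 8/11 mod 13. 11⁻¹ ≡ 6 (mod 13), so λ ≡ 9.
  x = λ² - 7 - 5 = 81 - 12 ≡ 4; y = λ·(7 - 4) - 4 ≡ 10. → (4, 10)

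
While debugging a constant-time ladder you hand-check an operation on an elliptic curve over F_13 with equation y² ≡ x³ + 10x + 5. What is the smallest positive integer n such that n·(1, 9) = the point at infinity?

5

2P: tangent at (1, 9): λ = (3·1² + 10)/(2·9) ≡ 0/5. 5⁻¹ ≡ 8 (mod 13), so λ ≡ 0·8 ≡ 0.
  x = λ² - 1 - 1 = 0 - 2 ≡ 11; y = λ·(1 - 11) - 9 ≡ 4. → (11, 4)
3P: (11, 4) + (1, 9). λ = (9 - 4)/(1 - 11) ≡ 5/3 mod 13. 3⁻¹ ≡ 9 (mod 13) since 3·9 = 27 ≡ 1, so λ ≡ 6.
  x = λ² - 11 - 1 = 36 - 12 ≡ 11; y = λ·(11 - 11) - 4 ≡ 9. → (11, 9)
4P: (11, 9) + (1, 9). λ = (9 - 9)/(1 - 11) ≡ 0/3 mod 13. 3⁻¹ ≡ 9 (mod 13), so λ ≡ 0.
  x = λ² - 11 - 1 = 0 - 12 ≡ 1; y = λ·(11 - 1) - 9 ≡ 4. → (1, 4)
5P: (1, 4) + (1, 9): same x and y₁ ≡ -y₂, so the sum is the point at infinity.
5P = the point at infinity, so the order is 5.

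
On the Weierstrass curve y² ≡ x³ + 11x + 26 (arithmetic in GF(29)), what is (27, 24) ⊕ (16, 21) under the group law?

(11, 12)

(27, 24) + (16, 21). λ = (21 - 24)/(16 - 27) ≡ 26/18 mod 29. 18⁻¹ ≡ 21 (mod 29), so λ ≡ 24.
  x = λ² - 27 - 16 = 576 - 43 ≡ 11; y = λ·(27 - 11) - 24 ≡ 12. → (11, 12)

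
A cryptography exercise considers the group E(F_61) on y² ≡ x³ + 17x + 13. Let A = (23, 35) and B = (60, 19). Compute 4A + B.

First 4A:
Repeated addition: build up to 4A.
2A: tangent at (23, 35): λ = (3·23² + 17)/(2·35) ≡ 18/9. 9⁻¹ ≡ 34 (mod 61), so λ ≡ 18·34 ≡ 2.
  x = λ² - 23 - 23 = 4 - 46 ≡ 19; y = λ·(23 - 19) - 35 ≡ 34. → (19, 34)
3A: (19, 34) + (23, 35). λ = (35 - 34)/(23 - 19) ≡ 1/4 mod 61. 4⁻¹ ≡ 46 (mod 61) since 4·46 = 184 ≡ 1, so λ ≡ 46.
  x = λ² - 19 - 23 = 2116 - 42 ≡ 0; y = λ·(19 - 0) - 34 ≡ 47. → (0, 47)
4A: (0, 47) + (23, 35). λ = (35 - 47)/(23 - 0) ≡ 49/23 mod 61. 23⁻¹ ≡ 8 (mod 61), so λ ≡ 26.
  x = λ² - 0 - 23 = 676 - 23 ≡ 43; y = λ·(0 - 43) - 47 ≡ 55. → (43, 55)
4A = (43, 55).
Finally 4A + B:
(43, 55) + (60, 19). λ = (19 - 55)/(60 - 43) ≡ 25/17 mod 61. 17⁻¹ ≡ 18 (mod 61) since 17·18 = 306 ≡ 1, so λ ≡ 23.
  x = λ² - 43 - 60 = 529 - 103 ≡ 60; y = λ·(43 - 60) - 55 ≡ 42. → (60, 42)

(60, 42)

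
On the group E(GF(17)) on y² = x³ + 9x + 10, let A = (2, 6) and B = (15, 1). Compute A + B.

(2, 6) + (15, 1). λ = (1 - 6)/(15 - 2) ≡ 12/13 mod 17. 13⁻¹ ≡ 4 (mod 17), so λ ≡ 14.
  x = λ² - 2 - 15 = 196 - 17 ≡ 9; y = λ·(2 - 9) - 6 ≡ 15. → (9, 15)

(9, 15)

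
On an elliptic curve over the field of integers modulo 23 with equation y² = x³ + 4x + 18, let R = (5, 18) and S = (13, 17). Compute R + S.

(14, 9)

(5, 18) + (13, 17). λ = (17 - 18)/(13 - 5) ≡ 22/8 mod 23. 8⁻¹ ≡ 3 (mod 23), so λ ≡ 20.
  x = λ² - 5 - 13 = 400 - 18 ≡ 14; y = λ·(5 - 14) - 18 ≡ 9. → (14, 9)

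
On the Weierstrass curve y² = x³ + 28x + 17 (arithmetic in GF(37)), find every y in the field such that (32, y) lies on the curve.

x³ + 28x + 17 = 33681 ≡ 11 (mod 37).
Square roots of 11 mod 37: 14 and 23 (since 14² = 196 ≡ 11).

14, 23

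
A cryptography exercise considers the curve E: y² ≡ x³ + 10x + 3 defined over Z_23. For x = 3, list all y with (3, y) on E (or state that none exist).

x³ + 10x + 3 = 60 ≡ 14 (mod 23).
14 is a non-residue mod 23; no y exists.

none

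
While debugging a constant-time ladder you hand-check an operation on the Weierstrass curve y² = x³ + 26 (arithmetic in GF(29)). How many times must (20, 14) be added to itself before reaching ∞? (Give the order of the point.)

2P: tangent at (20, 14): λ = (3·20² + 0)/(2·14) ≡ 11/28. 28⁻¹ ≡ 28 (mod 29) since 28·28 = 784 ≡ 1, so λ ≡ 11·28 ≡ 18.
  x = λ² - 20 - 20 = 324 - 40 ≡ 23; y = λ·(20 - 23) - 14 ≡ 19. → (23, 19)
3P: (23, 19) + (20, 14). λ = (14 - 19)/(20 - 23) ≡ 24/26 mod 29. 26⁻¹ ≡ 19 (mod 29) since 26·19 = 494 ≡ 1, so λ ≡ 21.
  x = λ² - 23 - 20 = 441 - 43 ≡ 21; y = λ·(23 - 21) - 19 ≡ 23. → (21, 23)
4P: (21, 23) + (20, 14). λ = (14 - 23)/(20 - 21) ≡ 20/28 mod 29. 28⁻¹ ≡ 28 (mod 29), so λ ≡ 9.
  x = λ² - 21 - 20 = 81 - 41 ≡ 11; y = λ·(21 - 11) - 23 ≡ 9. → (11, 9)
5P: (11, 9) + (20, 14). λ = (14 - 9)/(20 - 11) ≡ 5/9 mod 29. 9⁻¹ ≡ 13 (mod 29) since 9·13 = 117 ≡ 1, so λ ≡ 7.
  x = λ² - 11 - 20 = 49 - 31 ≡ 18; y = λ·(11 - 18) - 9 ≡ 0. → (18, 0)
6P: (18, 0) + (20, 14). λ = (14 - 0)/(20 - 18) ≡ 14/2 mod 29. 2⁻¹ ≡ 15 (mod 29) since 2·15 = 30 ≡ 1, so λ ≡ 7.
  x = λ² - 18 - 20 = 49 - 38 ≡ 11; y = λ·(18 - 11) - 0 ≡ 20. → (11, 20)
7P: (11, 20) + (20, 14). λ = (14 - 20)/(20 - 11) ≡ 23/9 mod 29. 9⁻¹ ≡ 13 (mod 29) since 9·13 = 117 ≡ 1, so λ ≡ 9.
  x = λ² - 11 - 20 = 81 - 31 ≡ 21; y = λ·(11 - 21) - 20 ≡ 6. → (21, 6)
8P: (21, 6) + (20, 14). λ = (14 - 6)/(20 - 21) ≡ 8/28 mod 29. 28⁻¹ ≡ 28 (mod 29), so λ ≡ 21.
  x = λ² - 21 - 20 = 441 - 41 ≡ 23; y = λ·(21 - 23) - 6 ≡ 10. → (23, 10)
9P: (23, 10) + (20, 14). λ = (14 - 10)/(20 - 23) ≡ 4/26 mod 29. 26⁻¹ ≡ 19 (mod 29), so λ ≡ 18.
  x = λ² - 23 - 20 = 324 - 43 ≡ 20; y = λ·(23 - 20) - 10 ≡ 15. → (20, 15)
10P: (20, 15) + (20, 14): same x and y₁ ≡ -y₂, so the sum is ∞.
10P = ∞, so the order is 10.

10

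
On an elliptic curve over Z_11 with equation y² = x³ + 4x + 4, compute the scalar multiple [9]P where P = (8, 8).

(0, 9)

Repeated addition: build up to 9P.
2P: tangent at (8, 8): λ = (3·8² + 4)/(2·8) ≡ 9/5. 5⁻¹ ≡ 9 (mod 11), so λ ≡ 9·9 ≡ 4.
  x = λ² - 8 - 8 = 16 - 16 ≡ 0; y = λ·(8 - 0) - 8 ≡ 2. → (0, 2)
3P: (0, 2) + (8, 8). λ = (8 - 2)/(8 - 0) ≡ 6/8 mod 11. 8⁻¹ ≡ 7 (mod 11), so λ ≡ 9.
  x = λ² - 0 - 8 = 81 - 8 ≡ 7; y = λ·(0 - 7) - 2 ≡ 1. → (7, 1)
4P: (7, 1) + (8, 8). λ = (8 - 1)/(8 - 7) ≡ 7/1 mod 11. 1⁻¹ ≡ 1 (mod 11), so λ ≡ 7.
  x = λ² - 7 - 8 = 49 - 15 ≡ 1; y = λ·(7 - 1) - 1 ≡ 8. → (1, 8)
5P: (1, 8) + (8, 8). λ = (8 - 8)/(8 - 1) ≡ 0/7 mod 11. 7⁻¹ ≡ 8 (mod 11) since 7·8 = 56 ≡ 1, so λ ≡ 0.
  x = λ² - 1 - 8 = 0 - 9 ≡ 2; y = λ·(1 - 2) - 8 ≡ 3. → (2, 3)
6P: (2, 3) + (8, 8). λ = (8 - 3)/(8 - 2) ≡ 5/6 mod 11. 6⁻¹ ≡ 2 (mod 11), so λ ≡ 10.
  x = λ² - 2 - 8 = 100 - 10 ≡ 2; y = λ·(2 - 2) - 3 ≡ 8. → (2, 8)
7P: (2, 8) + (8, 8). λ = (8 - 8)/(8 - 2) ≡ 0/6 mod 11. 6⁻¹ ≡ 2 (mod 11) since 6·2 = 12 ≡ 1, so λ ≡ 0.
  x = λ² - 2 - 8 = 0 - 10 ≡ 1; y = λ·(2 - 1) - 8 ≡ 3. → (1, 3)
8P: (1, 3) + (8, 8). λ = (8 - 3)/(8 - 1) ≡ 5/7 mod 11. 7⁻¹ ≡ 8 (mod 11), so λ ≡ 7.
  x = λ² - 1 - 8 = 49 - 9 ≡ 7; y = λ·(1 - 7) - 3 ≡ 10. → (7, 10)
9P: (7, 10) + (8, 8). λ = (8 - 10)/(8 - 7) ≡ 9/1 mod 11. 1⁻¹ ≡ 1 (mod 11) since 1·1 = 1 ≡ 1, so λ ≡ 9.
  x = λ² - 7 - 8 = 81 - 15 ≡ 0; y = λ·(7 - 0) - 10 ≡ 9. → (0, 9)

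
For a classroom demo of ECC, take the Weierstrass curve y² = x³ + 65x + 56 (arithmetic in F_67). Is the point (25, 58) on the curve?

no

y² = 58² ≡ 14; x³ + 65x + 56 = 17306 ≡ 20 (mod 67). 14 ≠ 20.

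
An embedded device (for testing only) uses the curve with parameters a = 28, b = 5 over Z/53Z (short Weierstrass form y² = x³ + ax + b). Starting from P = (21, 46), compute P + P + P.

Repeated addition: build up to 3P.
2P: tangent at (21, 46): λ = (3·21² + 28)/(2·46) ≡ 26/39. 39⁻¹ ≡ 34 (mod 53), so λ ≡ 26·34 ≡ 36.
  x = λ² - 21 - 21 = 1296 - 42 ≡ 35; y = λ·(21 - 35) - 46 ≡ 33. → (35, 33)
3P: (35, 33) + (21, 46). λ = (46 - 33)/(21 - 35) ≡ 13/39 mod 53. 39⁻¹ ≡ 34 (mod 53), so λ ≡ 18.
  x = λ² - 35 - 21 = 324 - 56 ≡ 3; y = λ·(35 - 3) - 33 ≡ 13. → (3, 13)

(3, 13)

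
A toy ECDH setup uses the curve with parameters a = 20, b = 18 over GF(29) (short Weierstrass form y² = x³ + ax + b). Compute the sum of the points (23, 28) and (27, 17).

(21, 10)

(23, 28) + (27, 17). λ = (17 - 28)/(27 - 23) ≡ 18/4 mod 29. 4⁻¹ ≡ 22 (mod 29), so λ ≡ 19.
  x = λ² - 23 - 27 = 361 - 50 ≡ 21; y = λ·(23 - 21) - 28 ≡ 10. → (21, 10)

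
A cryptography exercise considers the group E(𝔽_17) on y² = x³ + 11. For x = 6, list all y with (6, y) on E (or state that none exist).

none

x³ + 0x + 11 = 227 ≡ 6 (mod 17).
6 is a non-residue mod 17; no y exists.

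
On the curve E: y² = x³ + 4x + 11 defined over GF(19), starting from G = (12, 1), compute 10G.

Double-and-add on 10 = (1010)₂. Start with G = (12, 1) for the leading 1-bit.
double: tangent at (12, 1): λ = (3·12² + 4)/(2·1) ≡ 18/2. 2⁻¹ ≡ 10 (mod 19), so λ ≡ 18·10 ≡ 9.
  x = λ² - 12 - 12 = 81 - 24 ≡ 0; y = λ·(12 - 0) - 1 ≡ 12. → (0, 12)
double: tangent at (0, 12): λ = (3·0² + 4)/(2·12) ≡ 4/5. 5⁻¹ ≡ 4 (mod 19) since 5·4 = 20 ≡ 1, so λ ≡ 4·4 ≡ 16.
  x = λ² - 0 - 0 = 256 - 0 ≡ 9; y = λ·(0 - 9) - 12 ≡ 15. → (9, 15)
add G: (9, 15) + (12, 1). λ = (1 - 15)/(12 - 9) ≡ 5/3 mod 19. 3⁻¹ ≡ 13 (mod 19), so λ ≡ 8.
  x = λ² - 9 - 12 = 64 - 21 ≡ 5; y = λ·(9 - 5) - 15 ≡ 17. → (5, 17)
double: tangent at (5, 17): λ = (3·5² + 4)/(2·17) ≡ 3/15. 15⁻¹ ≡ 14 (mod 19) since 15·14 = 210 ≡ 1, so λ ≡ 3·14 ≡ 4.
  x = λ² - 5 - 5 = 16 - 10 ≡ 6; y = λ·(5 - 6) - 17 ≡ 17. → (6, 17)

(6, 17)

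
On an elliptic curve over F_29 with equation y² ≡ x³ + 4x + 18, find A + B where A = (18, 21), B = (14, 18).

(18, 21) + (14, 18). λ = (18 - 21)/(14 - 18) ≡ 26/25 mod 29. 25⁻¹ ≡ 7 (mod 29) since 25·7 = 175 ≡ 1, so λ ≡ 8.
  x = λ² - 18 - 14 = 64 - 32 ≡ 3; y = λ·(18 - 3) - 21 ≡ 12. → (3, 12)

(3, 12)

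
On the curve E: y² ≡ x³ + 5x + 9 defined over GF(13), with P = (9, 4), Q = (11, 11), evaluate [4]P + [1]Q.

First 4P:
Double-and-add on 4 = (100)₂. Start with P = (9, 4) for the leading 1-bit.
double: tangent at (9, 4): λ = (3·9² + 5)/(2·4) ≡ 1/8. 8⁻¹ ≡ 5 (mod 13) since 8·5 = 40 ≡ 1, so λ ≡ 1·5 ≡ 5.
  x = λ² - 9 - 9 = 25 - 18 ≡ 7; y = λ·(9 - 7) - 4 ≡ 6. → (7, 6)
double: tangent at (7, 6): λ = (3·7² + 5)/(2·6) ≡ 9/12. 12⁻¹ ≡ 12 (mod 13) since 12·12 = 144 ≡ 1, so λ ≡ 9·12 ≡ 4.
  x = λ² - 7 - 7 = 16 - 14 ≡ 2; y = λ·(7 - 2) - 6 ≡ 1. → (2, 1)
4P = (2, 1).
Finally 4P + Q:
(2, 1) + (11, 11). λ = (11 - 1)/(11 - 2) ≡ 10/9 mod 13. 9⁻¹ ≡ 3 (mod 13), so λ ≡ 4.
  x = λ² - 2 - 11 = 16 - 13 ≡ 3; y = λ·(2 - 3) - 1 ≡ 8. → (3, 8)

(3, 8)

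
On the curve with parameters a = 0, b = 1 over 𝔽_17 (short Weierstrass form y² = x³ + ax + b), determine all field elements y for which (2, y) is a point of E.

x³ + 0x + 1 = 9 ≡ 9 (mod 17).
Square roots of 9 mod 17: 3 and 14 (since 3² = 9 ≡ 9).

3, 14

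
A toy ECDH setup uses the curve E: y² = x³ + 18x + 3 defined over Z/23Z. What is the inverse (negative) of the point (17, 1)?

-(17, 1) = (17, -1 mod 23) = (17, 22).

(17, 22)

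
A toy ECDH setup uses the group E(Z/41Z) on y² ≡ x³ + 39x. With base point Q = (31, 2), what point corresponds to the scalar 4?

Repeated addition: build up to 4Q.
2Q: tangent at (31, 2): λ = (3·31² + 39)/(2·2) ≡ 11/4. 4⁻¹ ≡ 31 (mod 41), so λ ≡ 11·31 ≡ 13.
  x = λ² - 31 - 31 = 169 - 62 ≡ 25; y = λ·(31 - 25) - 2 ≡ 35. → (25, 35)
3Q: (25, 35) + (31, 2). λ = (2 - 35)/(31 - 25) ≡ 8/6 mod 41. 6⁻¹ ≡ 7 (mod 41), so λ ≡ 15.
  x = λ² - 25 - 31 = 225 - 56 ≡ 5; y = λ·(25 - 5) - 35 ≡ 19. → (5, 19)
4Q: (5, 19) + (31, 2). λ = (2 - 19)/(31 - 5) ≡ 24/26 mod 41. 26⁻¹ ≡ 30 (mod 41), so λ ≡ 23.
  x = λ² - 5 - 31 = 529 - 36 ≡ 1; y = λ·(5 - 1) - 19 ≡ 32. → (1, 32)

(1, 32)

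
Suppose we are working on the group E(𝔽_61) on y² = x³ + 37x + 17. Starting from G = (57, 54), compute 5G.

(57, 7)

Double-and-add on 5 = (101)₂. Start with G = (57, 54) for the leading 1-bit.
double: tangent at (57, 54): λ = (3·57² + 37)/(2·54) ≡ 24/47. 47⁻¹ ≡ 13 (mod 61), so λ ≡ 24·13 ≡ 7.
  x = λ² - 57 - 57 = 49 - 114 ≡ 57; y = λ·(57 - 57) - 54 ≡ 7. → (57, 7)
double: tangent at (57, 7): λ = (3·57² + 37)/(2·7) ≡ 24/14. 14⁻¹ ≡ 48 (mod 61), so λ ≡ 24·48 ≡ 54.
  x = λ² - 57 - 57 = 2916 - 114 ≡ 57; y = λ·(57 - 57) - 7 ≡ 54. → (57, 54)
add G: tangent at (57, 54): λ = (3·57² + 37)/(2·54) ≡ 24/47. 47⁻¹ ≡ 13 (mod 61), so λ ≡ 24·13 ≡ 7.
  x = λ² - 57 - 57 = 49 - 114 ≡ 57; y = λ·(57 - 57) - 54 ≡ 7. → (57, 7)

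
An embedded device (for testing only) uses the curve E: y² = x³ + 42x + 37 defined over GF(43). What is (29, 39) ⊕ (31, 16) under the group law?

(40, 23)

(29, 39) + (31, 16). λ = (16 - 39)/(31 - 29) ≡ 20/2 mod 43. 2⁻¹ ≡ 22 (mod 43), so λ ≡ 10.
  x = λ² - 29 - 31 = 100 - 60 ≡ 40; y = λ·(29 - 40) - 39 ≡ 23. → (40, 23)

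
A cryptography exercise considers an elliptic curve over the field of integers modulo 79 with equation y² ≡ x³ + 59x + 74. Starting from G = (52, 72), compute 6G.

(34, 15)

Double-and-add on 6 = (110)₂. Start with G = (52, 72) for the leading 1-bit.
double: tangent at (52, 72): λ = (3·52² + 59)/(2·72) ≡ 34/65. 65⁻¹ ≡ 62 (mod 79), so λ ≡ 34·62 ≡ 54.
  x = λ² - 52 - 52 = 2916 - 104 ≡ 47; y = λ·(52 - 47) - 72 ≡ 40. → (47, 40)
add G: (47, 40) + (52, 72). λ = (72 - 40)/(52 - 47) ≡ 32/5 mod 79. 5⁻¹ ≡ 16 (mod 79) since 5·16 = 80 ≡ 1, so λ ≡ 38.
  x = λ² - 47 - 52 = 1444 - 99 ≡ 2; y = λ·(47 - 2) - 40 ≡ 11. → (2, 11)
double: tangent at (2, 11): λ = (3·2² + 59)/(2·11) ≡ 71/22. 22⁻¹ ≡ 18 (mod 79), so λ ≡ 71·18 ≡ 14.
  x = λ² - 2 - 2 = 196 - 4 ≡ 34; y = λ·(2 - 34) - 11 ≡ 15. → (34, 15)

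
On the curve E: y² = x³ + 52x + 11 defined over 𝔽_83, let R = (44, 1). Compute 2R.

tangent at (44, 1): λ = (3·44² + 52)/(2·1) ≡ 50/2. 2⁻¹ ≡ 42 (mod 83), so λ ≡ 50·42 ≡ 25.
  x = λ² - 44 - 44 = 625 - 88 ≡ 39; y = λ·(44 - 39) - 1 ≡ 41. → (39, 41)

(39, 41)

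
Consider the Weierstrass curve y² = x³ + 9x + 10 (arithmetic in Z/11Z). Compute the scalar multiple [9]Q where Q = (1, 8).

(1, 8)

Double-and-add on 9 = (1001)₂. Start with Q = (1, 8) for the leading 1-bit.
double: tangent at (1, 8): λ = (3·1² + 9)/(2·8) ≡ 1/5. 5⁻¹ ≡ 9 (mod 11) since 5·9 = 45 ≡ 1, so λ ≡ 1·9 ≡ 9.
  x = λ² - 1 - 1 = 81 - 2 ≡ 2; y = λ·(1 - 2) - 8 ≡ 5. → (2, 5)
double: tangent at (2, 5): λ = (3·2² + 9)/(2·5) ≡ 10/10. 10⁻¹ ≡ 10 (mod 11) since 10·10 = 100 ≡ 1, so λ ≡ 10·10 ≡ 1.
  x = λ² - 2 - 2 = 1 - 4 ≡ 8; y = λ·(2 - 8) - 5 ≡ 0. → (8, 0)
double: (8, 0) + (8, 0): same x and y₁ ≡ -y₂, so the sum is O.
add Q: O + (1, 8) = (1, 8) (identity).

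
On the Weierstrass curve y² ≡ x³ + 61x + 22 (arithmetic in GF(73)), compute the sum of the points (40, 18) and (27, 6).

(44, 12)

(40, 18) + (27, 6). λ = (6 - 18)/(27 - 40) ≡ 61/60 mod 73. 60⁻¹ ≡ 28 (mod 73), so λ ≡ 29.
  x = λ² - 40 - 27 = 841 - 67 ≡ 44; y = λ·(40 - 44) - 18 ≡ 12. → (44, 12)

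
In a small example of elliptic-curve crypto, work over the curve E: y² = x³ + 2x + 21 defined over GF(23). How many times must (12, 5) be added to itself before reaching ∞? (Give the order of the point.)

2P: tangent at (12, 5): λ = (3·12² + 2)/(2·5) ≡ 20/10. 10⁻¹ ≡ 7 (mod 23), so λ ≡ 20·7 ≡ 2.
  x = λ² - 12 - 12 = 4 - 24 ≡ 3; y = λ·(12 - 3) - 5 ≡ 13. → (3, 13)
3P: (3, 13) + (12, 5). λ = (5 - 13)/(12 - 3) ≡ 15/9 mod 23. 9⁻¹ ≡ 18 (mod 23) since 9·18 = 162 ≡ 1, so λ ≡ 17.
  x = λ² - 3 - 12 = 289 - 15 ≡ 21; y = λ·(3 - 21) - 13 ≡ 3. → (21, 3)
4P: (21, 3) + (12, 5). λ = (5 - 3)/(12 - 21) ≡ 2/14 mod 23. 14⁻¹ ≡ 5 (mod 23) since 14·5 = 70 ≡ 1, so λ ≡ 10.
  x = λ² - 21 - 12 = 100 - 33 ≡ 21; y = λ·(21 - 21) - 3 ≡ 20. → (21, 20)
5P: (21, 20) + (12, 5). λ = (5 - 20)/(12 - 21) ≡ 8/14 mod 23. 14⁻¹ ≡ 5 (mod 23), so λ ≡ 17.
  x = λ² - 21 - 12 = 289 - 33 ≡ 3; y = λ·(21 - 3) - 20 ≡ 10. → (3, 10)
6P: (3, 10) + (12, 5). λ = (5 - 10)/(12 - 3) ≡ 18/9 mod 23. 9⁻¹ ≡ 18 (mod 23), so λ ≡ 2.
  x = λ² - 3 - 12 = 4 - 15 ≡ 12; y = λ·(3 - 12) - 10 ≡ 18. → (12, 18)
7P: (12, 18) + (12, 5): same x and y₁ ≡ -y₂, so the sum is ∞.
7P = ∞, so the order is 7.

7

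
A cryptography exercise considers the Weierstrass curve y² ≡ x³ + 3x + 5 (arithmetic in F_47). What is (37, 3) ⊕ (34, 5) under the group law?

(13, 28)

(37, 3) + (34, 5). λ = (5 - 3)/(34 - 37) ≡ 2/44 mod 47. 44⁻¹ ≡ 31 (mod 47), so λ ≡ 15.
  x = λ² - 37 - 34 = 225 - 71 ≡ 13; y = λ·(37 - 13) - 3 ≡ 28. → (13, 28)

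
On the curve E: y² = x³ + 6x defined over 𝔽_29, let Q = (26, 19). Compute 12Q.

Double-and-add on 12 = (1100)₂. Start with Q = (26, 19) for the leading 1-bit.
double: tangent at (26, 19): λ = (3·26² + 6)/(2·19) ≡ 4/9. 9⁻¹ ≡ 13 (mod 29), so λ ≡ 4·13 ≡ 23.
  x = λ² - 26 - 26 = 529 - 52 ≡ 13; y = λ·(26 - 13) - 19 ≡ 19. → (13, 19)
add Q: (13, 19) + (26, 19). λ = (19 - 19)/(26 - 13) ≡ 0/13 mod 29. 13⁻¹ ≡ 9 (mod 29) since 13·9 = 117 ≡ 1, so λ ≡ 0.
  x = λ² - 13 - 26 = 0 - 39 ≡ 19; y = λ·(13 - 19) - 19 ≡ 10. → (19, 10)
double: tangent at (19, 10): λ = (3·19² + 6)/(2·10) ≡ 16/20. 20⁻¹ ≡ 16 (mod 29), so λ ≡ 16·16 ≡ 24.
  x = λ² - 19 - 19 = 576 - 38 ≡ 16; y = λ·(19 - 16) - 10 ≡ 4. → (16, 4)
double: tangent at (16, 4): λ = (3·16² + 6)/(2·4) ≡ 20/8. 8⁻¹ ≡ 11 (mod 29), so λ ≡ 20·11 ≡ 17.
  x = λ² - 16 - 16 = 289 - 32 ≡ 25; y = λ·(16 - 25) - 4 ≡ 17. → (25, 17)

(25, 17)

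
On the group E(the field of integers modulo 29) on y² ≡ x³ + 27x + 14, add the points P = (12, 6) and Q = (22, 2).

(12, 6) + (22, 2). λ = (2 - 6)/(22 - 12) ≡ 25/10 mod 29. 10⁻¹ ≡ 3 (mod 29) since 10·3 = 30 ≡ 1, so λ ≡ 17.
  x = λ² - 12 - 22 = 289 - 34 ≡ 23; y = λ·(12 - 23) - 6 ≡ 10. → (23, 10)

(23, 10)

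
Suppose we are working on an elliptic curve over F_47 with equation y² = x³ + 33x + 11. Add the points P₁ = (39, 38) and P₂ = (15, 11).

(42, 35)

(39, 38) + (15, 11). λ = (11 - 38)/(15 - 39) ≡ 20/23 mod 47. 23⁻¹ ≡ 45 (mod 47), so λ ≡ 7.
  x = λ² - 39 - 15 = 49 - 54 ≡ 42; y = λ·(39 - 42) - 38 ≡ 35. → (42, 35)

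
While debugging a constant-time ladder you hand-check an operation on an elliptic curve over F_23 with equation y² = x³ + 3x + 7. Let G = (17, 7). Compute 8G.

Double-and-add on 8 = (1000)₂. Start with G = (17, 7) for the leading 1-bit.
double: tangent at (17, 7): λ = (3·17² + 3)/(2·7) ≡ 19/14. 14⁻¹ ≡ 5 (mod 23), so λ ≡ 19·5 ≡ 3.
  x = λ² - 17 - 17 = 9 - 34 ≡ 21; y = λ·(17 - 21) - 7 ≡ 4. → (21, 4)
double: tangent at (21, 4): λ = (3·21² + 3)/(2·4) ≡ 15/8. 8⁻¹ ≡ 3 (mod 23), so λ ≡ 15·3 ≡ 22.
  x = λ² - 21 - 21 = 484 - 42 ≡ 5; y = λ·(21 - 5) - 4 ≡ 3. → (5, 3)
double: tangent at (5, 3): λ = (3·5² + 3)/(2·3) ≡ 9/6. 6⁻¹ ≡ 4 (mod 23), so λ ≡ 9·4 ≡ 13.
  x = λ² - 5 - 5 = 169 - 10 ≡ 21; y = λ·(5 - 21) - 3 ≡ 19. → (21, 19)

(21, 19)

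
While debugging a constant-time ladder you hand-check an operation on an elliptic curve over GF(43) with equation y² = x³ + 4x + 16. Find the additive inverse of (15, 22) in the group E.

-(15, 22) = (15, -22 mod 43) = (15, 21).

(15, 21)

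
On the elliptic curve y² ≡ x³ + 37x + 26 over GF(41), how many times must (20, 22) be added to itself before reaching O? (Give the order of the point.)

2P: tangent at (20, 22): λ = (3·20² + 37)/(2·22) ≡ 7/3. 3⁻¹ ≡ 14 (mod 41), so λ ≡ 7·14 ≡ 16.
  x = λ² - 20 - 20 = 256 - 40 ≡ 11; y = λ·(20 - 11) - 22 ≡ 40. → (11, 40)
3P: (11, 40) + (20, 22). λ = (22 - 40)/(20 - 11) ≡ 23/9 mod 41. 9⁻¹ ≡ 32 (mod 41), so λ ≡ 39.
  x = λ² - 11 - 20 = 1521 - 31 ≡ 14; y = λ·(11 - 14) - 40 ≡ 7. → (14, 7)
4P: (14, 7) + (20, 22). λ = (22 - 7)/(20 - 14) ≡ 15/6 mod 41. 6⁻¹ ≡ 7 (mod 41), so λ ≡ 23.
  x = λ² - 14 - 20 = 529 - 34 ≡ 3; y = λ·(14 - 3) - 7 ≡ 0. → (3, 0)
5P: (3, 0) + (20, 22). λ = (22 - 0)/(20 - 3) ≡ 22/17 mod 41. 17⁻¹ ≡ 29 (mod 41) since 17·29 = 493 ≡ 1, so λ ≡ 23.
  x = λ² - 3 - 20 = 529 - 23 ≡ 14; y = λ·(3 - 14) - 0 ≡ 34. → (14, 34)
6P: (14, 34) + (20, 22). λ = (22 - 34)/(20 - 14) ≡ 29/6 mod 41. 6⁻¹ ≡ 7 (mod 41), so λ ≡ 39.
  x = λ² - 14 - 20 = 1521 - 34 ≡ 11; y = λ·(14 - 11) - 34 ≡ 1. → (11, 1)
7P: (11, 1) + (20, 22). λ = (22 - 1)/(20 - 11) ≡ 21/9 mod 41. 9⁻¹ ≡ 32 (mod 41), so λ ≡ 16.
  x = λ² - 11 - 20 = 256 - 31 ≡ 20; y = λ·(11 - 20) - 1 ≡ 19. → (20, 19)
8P: (20, 19) + (20, 22): same x and y₁ ≡ -y₂, so the sum is O.
8P = O, so the order is 8.

8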